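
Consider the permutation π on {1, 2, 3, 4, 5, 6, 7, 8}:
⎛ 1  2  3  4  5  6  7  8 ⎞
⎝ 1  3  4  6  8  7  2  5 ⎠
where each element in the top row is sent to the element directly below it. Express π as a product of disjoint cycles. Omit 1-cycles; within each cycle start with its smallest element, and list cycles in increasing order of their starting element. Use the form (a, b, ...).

Start at 2 and follow images: 2 → 3 → 4 → 6 → 7 → 2, giving the cycle (2, 3, 4, 6, 7).
Repeating from the next unused element and collecting all non-trivial cycles gives (2, 3, 4, 6, 7)(5, 8).

(2, 3, 4, 6, 7)(5, 8)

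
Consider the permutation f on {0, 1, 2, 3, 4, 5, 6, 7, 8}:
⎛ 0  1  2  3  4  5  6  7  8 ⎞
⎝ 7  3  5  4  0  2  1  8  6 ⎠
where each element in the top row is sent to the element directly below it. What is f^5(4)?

Tracing 4 → 0 → … returns to 4 after 7 steps, so 4 lies in a 7-cycle (0 7 8 6 1 3 4).
Stepping 5 places around the cycle: 4 → 0 → 7 → 8 → 6 → 1.

1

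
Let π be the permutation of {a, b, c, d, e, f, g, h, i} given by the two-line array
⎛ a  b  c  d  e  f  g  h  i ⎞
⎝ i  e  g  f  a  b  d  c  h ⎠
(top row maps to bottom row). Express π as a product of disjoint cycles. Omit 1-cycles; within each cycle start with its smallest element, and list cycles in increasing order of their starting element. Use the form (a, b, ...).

Iterating π from a gives a → i → h → c → g → d → f → b → e → a; that is the 9-cycle (a, i, h, c, g, d, f, b, e).
Continuing from each remaining unvisited element yields (a, i, h, c, g, d, f, b, e).

(a, i, h, c, g, d, f, b, e)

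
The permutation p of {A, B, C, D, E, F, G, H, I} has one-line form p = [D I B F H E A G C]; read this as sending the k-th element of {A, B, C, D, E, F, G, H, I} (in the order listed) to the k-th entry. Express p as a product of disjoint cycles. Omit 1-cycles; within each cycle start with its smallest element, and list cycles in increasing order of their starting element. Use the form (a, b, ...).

(A, D, F, E, H, G)(B, I, C)

Start at A and follow images: A → D → F → E → H → G → A, giving the cycle (A, D, F, E, H, G).
Repeating from the next unused element and collecting all non-trivial cycles gives (A, D, F, E, H, G)(B, I, C).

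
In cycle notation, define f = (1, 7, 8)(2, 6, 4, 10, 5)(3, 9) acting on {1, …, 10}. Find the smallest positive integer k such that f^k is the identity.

30

The disjoint cycles have lengths 5, 3, 2.
The order is lcm(5, 3, 2) = 30.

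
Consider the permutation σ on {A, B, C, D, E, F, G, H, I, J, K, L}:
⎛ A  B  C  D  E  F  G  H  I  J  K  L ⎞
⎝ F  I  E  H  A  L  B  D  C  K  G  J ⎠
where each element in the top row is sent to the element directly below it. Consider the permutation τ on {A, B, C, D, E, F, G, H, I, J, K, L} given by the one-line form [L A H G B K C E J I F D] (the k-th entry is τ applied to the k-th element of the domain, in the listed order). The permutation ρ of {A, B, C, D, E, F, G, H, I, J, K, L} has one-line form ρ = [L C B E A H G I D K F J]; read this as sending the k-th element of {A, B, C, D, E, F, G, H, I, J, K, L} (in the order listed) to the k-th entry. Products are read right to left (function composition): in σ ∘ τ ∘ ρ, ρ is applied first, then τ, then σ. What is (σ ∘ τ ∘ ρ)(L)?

Apply the permutations in order: ρ(L) = J, then τ(J) = I, then σ(I) = C. So (σ ∘ τ ∘ ρ)(L) = C.

C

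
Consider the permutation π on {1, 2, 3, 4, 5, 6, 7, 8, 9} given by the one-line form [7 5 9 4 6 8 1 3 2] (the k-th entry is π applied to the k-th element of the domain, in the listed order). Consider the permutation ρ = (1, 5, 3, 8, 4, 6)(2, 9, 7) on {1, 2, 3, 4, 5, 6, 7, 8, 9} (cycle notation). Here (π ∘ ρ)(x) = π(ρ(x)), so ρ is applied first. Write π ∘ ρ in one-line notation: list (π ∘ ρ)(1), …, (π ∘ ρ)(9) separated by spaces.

Chase each element through ρ then π: 1 → 5 → 6; 2 → 9 → 2; 3 → 8 → 3; 4 → 6 → 8; 5 → 3 → 9; 6 → 1 → 7; 7 → 2 → 5; 8 → 4 → 4; 9 → 7 → 1.
So π ∘ ρ in one-line form is 6 2 3 8 9 7 5 4 1.

6 2 3 8 9 7 5 4 1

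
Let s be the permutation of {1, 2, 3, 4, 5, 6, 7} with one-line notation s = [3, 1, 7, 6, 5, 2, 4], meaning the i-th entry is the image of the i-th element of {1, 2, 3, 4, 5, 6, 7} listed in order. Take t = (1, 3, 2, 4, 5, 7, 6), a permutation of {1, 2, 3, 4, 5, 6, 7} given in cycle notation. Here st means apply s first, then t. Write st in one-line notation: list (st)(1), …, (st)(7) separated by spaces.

2 3 6 1 7 4 5

For each element, apply s then t: 1 → 3 → 2; 2 → 1 → 3; 3 → 7 → 6; 4 → 6 → 1; 5 → 5 → 7; 6 → 2 → 4; 7 → 4 → 5.
Collecting the images, st = [2 3 6 1 7 4 5].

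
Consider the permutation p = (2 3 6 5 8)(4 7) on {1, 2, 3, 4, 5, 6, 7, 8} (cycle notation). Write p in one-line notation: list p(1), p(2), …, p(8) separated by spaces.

Each element maps to the next entry in its cycle (wrapping to the front): 1→1, 2→3, 3→6, 4→7, 5→8, 6→5, 7→4, 8→2.
So the one-line form is 1 3 6 7 8 5 4 2.

1 3 6 7 8 5 4 2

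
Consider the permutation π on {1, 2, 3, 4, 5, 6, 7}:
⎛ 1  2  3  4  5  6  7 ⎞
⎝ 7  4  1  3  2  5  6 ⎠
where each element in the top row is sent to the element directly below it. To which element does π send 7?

The entry below 7 in the array is 6, so π(7) = 6.

6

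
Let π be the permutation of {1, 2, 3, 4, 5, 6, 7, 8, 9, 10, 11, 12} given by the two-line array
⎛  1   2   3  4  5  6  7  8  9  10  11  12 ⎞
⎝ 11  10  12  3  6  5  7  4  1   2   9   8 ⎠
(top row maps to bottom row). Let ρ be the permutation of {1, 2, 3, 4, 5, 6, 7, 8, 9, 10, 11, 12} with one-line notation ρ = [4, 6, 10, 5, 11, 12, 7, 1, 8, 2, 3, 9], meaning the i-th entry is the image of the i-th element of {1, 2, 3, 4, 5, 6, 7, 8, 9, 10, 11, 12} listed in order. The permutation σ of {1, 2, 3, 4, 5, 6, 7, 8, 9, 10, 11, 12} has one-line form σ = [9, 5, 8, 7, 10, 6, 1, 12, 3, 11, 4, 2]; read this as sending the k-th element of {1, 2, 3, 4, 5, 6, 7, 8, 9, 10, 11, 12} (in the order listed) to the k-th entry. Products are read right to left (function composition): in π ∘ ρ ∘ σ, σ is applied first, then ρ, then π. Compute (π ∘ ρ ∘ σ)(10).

Chase 10: σ(10) = 11; ρ(11) = 3; π(3) = 12. Hence (π ∘ ρ ∘ σ)(10) = 12.

12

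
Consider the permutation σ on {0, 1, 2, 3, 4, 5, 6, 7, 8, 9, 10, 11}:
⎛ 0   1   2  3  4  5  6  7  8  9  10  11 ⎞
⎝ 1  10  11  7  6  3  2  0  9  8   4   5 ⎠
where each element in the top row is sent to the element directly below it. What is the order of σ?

10

Writing σ as disjoint cycles, the cycle lengths are 10, 2.
The order of σ is the least common multiple of its cycle lengths: lcm(10, 2) = 10.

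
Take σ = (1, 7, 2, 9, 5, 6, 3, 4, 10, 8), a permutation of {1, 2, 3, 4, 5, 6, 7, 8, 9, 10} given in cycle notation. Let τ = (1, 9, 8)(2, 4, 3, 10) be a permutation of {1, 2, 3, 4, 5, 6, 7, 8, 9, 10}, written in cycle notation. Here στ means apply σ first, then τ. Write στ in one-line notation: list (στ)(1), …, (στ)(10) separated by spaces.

(στ)(x) = τ(σ(x)). Computing each image: τ(σ(1)) = τ(7) = 7, τ(σ(2)) = τ(9) = 8, τ(σ(3)) = τ(4) = 3, τ(σ(4)) = τ(10) = 2, τ(σ(5)) = τ(6) = 6, τ(σ(6)) = τ(3) = 10, τ(σ(7)) = τ(2) = 4, τ(σ(8)) = τ(1) = 9, τ(σ(9)) = τ(5) = 5, τ(σ(10)) = τ(8) = 1.
Hence στ = [7 8 3 2 6 10 4 9 5 1].

7 8 3 2 6 10 4 9 5 1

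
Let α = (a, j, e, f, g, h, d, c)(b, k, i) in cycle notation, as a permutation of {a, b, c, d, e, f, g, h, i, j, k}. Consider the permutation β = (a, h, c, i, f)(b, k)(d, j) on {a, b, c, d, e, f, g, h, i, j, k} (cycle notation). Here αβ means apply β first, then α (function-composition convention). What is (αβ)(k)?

(αβ)(k) = α(β(k)). β(k) = b, then α(b) = k. So (αβ)(k) = k.

k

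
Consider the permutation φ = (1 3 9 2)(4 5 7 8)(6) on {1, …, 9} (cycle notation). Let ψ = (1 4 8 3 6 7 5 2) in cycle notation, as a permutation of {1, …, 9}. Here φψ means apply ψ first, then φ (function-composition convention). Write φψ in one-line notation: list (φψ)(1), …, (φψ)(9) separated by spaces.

5 3 6 4 1 8 7 9 2

(φψ)(x) = φ(ψ(x)). Computing each image: φ(ψ(1)) = φ(4) = 5, φ(ψ(2)) = φ(1) = 3, φ(ψ(3)) = φ(6) = 6, φ(ψ(4)) = φ(8) = 4, φ(ψ(5)) = φ(2) = 1, φ(ψ(6)) = φ(7) = 8, φ(ψ(7)) = φ(5) = 7, φ(ψ(8)) = φ(3) = 9, φ(ψ(9)) = φ(9) = 2.
Hence φψ = [5 3 6 4 1 8 7 9 2].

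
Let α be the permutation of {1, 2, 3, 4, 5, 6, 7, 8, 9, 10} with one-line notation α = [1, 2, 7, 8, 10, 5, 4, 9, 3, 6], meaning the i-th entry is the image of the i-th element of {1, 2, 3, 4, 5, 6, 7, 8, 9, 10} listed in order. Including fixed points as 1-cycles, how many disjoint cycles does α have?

The cycle decomposition is (1)(2)(3 7 4 8 9)(5 10 6), which has 4 cycles (counting 1-cycles).

4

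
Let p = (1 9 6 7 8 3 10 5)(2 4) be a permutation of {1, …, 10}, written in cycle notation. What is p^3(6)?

3

6 lies in the 8-cycle (1 9 6 7 8 3 10 5).
Advancing 3 steps from 6: 6 → 7 → 8 → 3.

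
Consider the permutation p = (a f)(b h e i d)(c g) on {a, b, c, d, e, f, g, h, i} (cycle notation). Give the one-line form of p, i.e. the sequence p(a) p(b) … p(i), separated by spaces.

Each element maps to the next entry in its cycle (wrapping to the front): a↦f, b↦h, c↦g, d↦b, e↦i, f↦a, g↦c, h↦e, i↦d.
Listing these in domain order gives f h g b i a c e d.

f h g b i a c e d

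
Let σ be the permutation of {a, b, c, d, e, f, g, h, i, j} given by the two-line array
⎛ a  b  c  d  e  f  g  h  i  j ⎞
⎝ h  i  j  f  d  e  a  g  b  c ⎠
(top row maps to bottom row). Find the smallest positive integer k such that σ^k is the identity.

The disjoint-cycle form of σ has cycle lengths 3, 3, 2, 2.
Since disjoint cycles commute, ord(σ) = lcm(3, 3, 2, 2) = 6.

6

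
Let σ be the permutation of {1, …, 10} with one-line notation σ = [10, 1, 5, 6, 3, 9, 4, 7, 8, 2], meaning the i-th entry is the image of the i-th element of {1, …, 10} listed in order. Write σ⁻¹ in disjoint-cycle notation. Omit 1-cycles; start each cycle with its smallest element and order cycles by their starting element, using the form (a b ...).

(1 2 10)(3 5)(4 7 8 9 6)

First write σ in disjoint cycles: (1 10 2)(3 5)(4 6 9 8 7).
The inverse reverses every cycle; in canonical form, σ⁻¹ = (1 2 10)(3 5)(4 7 8 9 6).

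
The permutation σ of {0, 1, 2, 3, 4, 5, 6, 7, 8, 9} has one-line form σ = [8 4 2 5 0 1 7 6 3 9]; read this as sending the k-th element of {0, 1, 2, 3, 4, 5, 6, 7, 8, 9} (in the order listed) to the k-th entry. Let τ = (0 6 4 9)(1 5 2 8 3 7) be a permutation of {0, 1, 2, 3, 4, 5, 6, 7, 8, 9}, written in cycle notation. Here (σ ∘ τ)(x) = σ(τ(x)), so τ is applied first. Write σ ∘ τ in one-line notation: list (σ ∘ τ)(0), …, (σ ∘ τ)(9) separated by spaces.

Chase each element through τ then σ: 0 → 6 → 7; 1 → 5 → 1; 2 → 8 → 3; 3 → 7 → 6; 4 → 9 → 9; 5 → 2 → 2; 6 → 4 → 0; 7 → 1 → 4; 8 → 3 → 5; 9 → 0 → 8.
So σ ∘ τ in one-line form is 7 1 3 6 9 2 0 4 5 8.

7 1 3 6 9 2 0 4 5 8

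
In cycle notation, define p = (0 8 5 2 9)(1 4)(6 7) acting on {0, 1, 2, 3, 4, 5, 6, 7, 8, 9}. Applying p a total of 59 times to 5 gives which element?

8

5 lies in the 5-cycle (0 8 5 2 9).
Powers repeat with period 5 on this cycle, and 59 mod 5 = 4, so p^59(5) = p^4(5).
Advancing 4 steps from 5: 5 → 2 → 9 → 0 → 8.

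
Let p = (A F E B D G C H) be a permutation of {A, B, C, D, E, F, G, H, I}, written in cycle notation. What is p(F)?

E

Within (A F E B D G C H), F ↦ E.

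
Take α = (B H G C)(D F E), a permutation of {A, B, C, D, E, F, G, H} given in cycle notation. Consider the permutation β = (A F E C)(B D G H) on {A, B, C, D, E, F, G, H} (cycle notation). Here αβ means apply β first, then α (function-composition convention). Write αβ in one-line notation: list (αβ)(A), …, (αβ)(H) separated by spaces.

E F A C B D G H

(αβ)(x) = α(β(x)). Computing each image: α(β(A)) = α(F) = E, α(β(B)) = α(D) = F, α(β(C)) = α(A) = A, α(β(D)) = α(G) = C, α(β(E)) = α(C) = B, α(β(F)) = α(E) = D, α(β(G)) = α(H) = G, α(β(H)) = α(B) = H.
Hence αβ = [E F A C B D G H].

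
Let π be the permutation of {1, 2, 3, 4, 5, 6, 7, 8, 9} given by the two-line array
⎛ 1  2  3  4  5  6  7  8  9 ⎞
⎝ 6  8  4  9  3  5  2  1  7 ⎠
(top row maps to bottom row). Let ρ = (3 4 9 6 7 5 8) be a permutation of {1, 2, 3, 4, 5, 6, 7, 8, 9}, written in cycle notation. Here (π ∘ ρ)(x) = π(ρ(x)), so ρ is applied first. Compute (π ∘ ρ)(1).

6

First apply ρ: ρ(1) = 1, then π(1) = 6. Thus (π ∘ ρ)(1) = 6.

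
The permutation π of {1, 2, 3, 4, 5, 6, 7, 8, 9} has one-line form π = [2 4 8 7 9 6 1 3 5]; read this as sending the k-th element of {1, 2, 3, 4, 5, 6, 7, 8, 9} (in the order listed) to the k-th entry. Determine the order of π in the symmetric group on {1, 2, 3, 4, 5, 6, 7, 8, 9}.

4

The disjoint-cycle form of π has cycle lengths 4, 2, 2, 1.
The order of π is the least common multiple of its cycle lengths: lcm(4, 2, 2) = 4.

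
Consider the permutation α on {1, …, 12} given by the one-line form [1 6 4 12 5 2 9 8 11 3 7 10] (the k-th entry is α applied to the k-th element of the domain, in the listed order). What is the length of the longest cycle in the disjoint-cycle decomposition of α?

4

Decomposing into disjoint cycles gives (2 6)(3 4 12 10)(7 9 11); the longest has length 4.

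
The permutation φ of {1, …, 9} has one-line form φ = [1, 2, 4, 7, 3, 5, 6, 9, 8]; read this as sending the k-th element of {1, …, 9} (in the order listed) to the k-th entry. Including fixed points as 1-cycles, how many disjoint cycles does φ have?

The cycle decomposition is (1)(2)(3 4 7 6 5)(8 9), which has 4 cycles (counting 1-cycles).

4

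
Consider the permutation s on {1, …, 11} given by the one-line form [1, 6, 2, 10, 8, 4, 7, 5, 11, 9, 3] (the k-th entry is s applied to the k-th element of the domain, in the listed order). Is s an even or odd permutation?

In disjoint-cycle form the cycle lengths are 7, 2, 1, 1.
A cycle of length ℓ contributes ℓ−1 transpositions, so s is a product of 6 + 1 = 7 transpositions — odd.

odd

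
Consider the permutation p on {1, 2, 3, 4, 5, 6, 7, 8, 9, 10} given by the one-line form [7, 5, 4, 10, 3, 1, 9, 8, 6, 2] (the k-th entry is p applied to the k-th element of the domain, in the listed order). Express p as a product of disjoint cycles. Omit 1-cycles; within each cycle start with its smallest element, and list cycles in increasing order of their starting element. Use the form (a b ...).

From 1: 1 → 7 → 9 → 6 → 1, closing the cycle (1 7 9 6).
Repeating from the next unused element and collecting all non-trivial cycles gives (1 7 9 6)(2 5 3 4 10).

(1 7 9 6)(2 5 3 4 10)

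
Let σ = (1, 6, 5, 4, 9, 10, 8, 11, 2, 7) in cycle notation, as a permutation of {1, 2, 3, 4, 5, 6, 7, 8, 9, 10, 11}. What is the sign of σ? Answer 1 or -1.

The cycle lengths are 10, 1.
A cycle is odd iff its length is even; σ has 1 even-length cycle, so sgn(σ) = (−1)^1 and σ is odd.

-1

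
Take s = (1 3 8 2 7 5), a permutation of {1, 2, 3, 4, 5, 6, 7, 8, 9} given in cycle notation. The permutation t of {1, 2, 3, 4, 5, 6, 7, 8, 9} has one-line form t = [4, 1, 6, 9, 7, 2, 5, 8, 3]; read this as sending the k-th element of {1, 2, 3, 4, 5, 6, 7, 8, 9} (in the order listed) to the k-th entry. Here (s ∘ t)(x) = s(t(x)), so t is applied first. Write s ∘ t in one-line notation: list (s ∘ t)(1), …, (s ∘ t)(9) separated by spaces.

4 3 6 9 5 7 1 2 8

(s ∘ t)(x) = s(t(x)). Computing each image: s(t(1)) = s(4) = 4, s(t(2)) = s(1) = 3, s(t(3)) = s(6) = 6, s(t(4)) = s(9) = 9, s(t(5)) = s(7) = 5, s(t(6)) = s(2) = 7, s(t(7)) = s(5) = 1, s(t(8)) = s(8) = 2, s(t(9)) = s(3) = 8.
Hence s ∘ t = [4 3 6 9 5 7 1 2 8].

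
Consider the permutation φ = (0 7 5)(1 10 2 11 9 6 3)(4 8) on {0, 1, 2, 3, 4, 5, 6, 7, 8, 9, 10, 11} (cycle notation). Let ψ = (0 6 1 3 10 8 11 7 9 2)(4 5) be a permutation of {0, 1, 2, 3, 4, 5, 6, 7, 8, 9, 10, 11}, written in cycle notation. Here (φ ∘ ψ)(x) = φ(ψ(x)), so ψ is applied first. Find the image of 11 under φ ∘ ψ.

5

ψ(11) = 7, then φ(7) = 5; composing gives (φ ∘ ψ)(11) = 5.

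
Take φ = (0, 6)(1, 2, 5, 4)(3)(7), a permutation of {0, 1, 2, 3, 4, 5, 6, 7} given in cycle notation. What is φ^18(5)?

1

5 lies in the 4-cycle (1, 2, 5, 4).
Powers repeat with period 4 on this cycle, and 18 mod 4 = 2, so φ^18(5) = φ^2(5).
Stepping 2 places around the cycle: 5 → 4 → 1.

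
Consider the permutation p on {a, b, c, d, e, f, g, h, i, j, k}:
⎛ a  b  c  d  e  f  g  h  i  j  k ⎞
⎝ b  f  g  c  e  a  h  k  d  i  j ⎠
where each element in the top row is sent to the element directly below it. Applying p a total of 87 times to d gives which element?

Tracing d → c → … returns to d after 7 steps, so d lies in a 7-cycle (c, g, h, k, j, i, d).
On a 7-cycle, p^7 is the identity, so p^87 = p^3 there (87 ≡ 3 mod 7).
Stepping 3 places around the cycle: d → c → g → h.

h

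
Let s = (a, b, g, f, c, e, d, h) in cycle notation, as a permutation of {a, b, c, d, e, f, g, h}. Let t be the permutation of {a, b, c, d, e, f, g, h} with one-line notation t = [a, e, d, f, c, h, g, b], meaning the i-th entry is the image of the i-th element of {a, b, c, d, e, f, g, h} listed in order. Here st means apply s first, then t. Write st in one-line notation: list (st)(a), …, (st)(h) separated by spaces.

e g c b f d h a

Chase each element through s then t: a → b → e; b → g → g; c → e → c; d → h → b; e → d → f; f → c → d; g → f → h; h → a → a.
Collecting the images, st = [e g c b f d h a].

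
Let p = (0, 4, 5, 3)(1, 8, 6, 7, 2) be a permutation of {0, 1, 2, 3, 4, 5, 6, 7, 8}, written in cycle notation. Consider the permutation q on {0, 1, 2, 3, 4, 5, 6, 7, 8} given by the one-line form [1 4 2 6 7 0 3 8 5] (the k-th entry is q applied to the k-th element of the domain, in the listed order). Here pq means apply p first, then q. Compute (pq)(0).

First apply p: p(0) = 4, then q(4) = 7. Thus (pq)(0) = 7.

7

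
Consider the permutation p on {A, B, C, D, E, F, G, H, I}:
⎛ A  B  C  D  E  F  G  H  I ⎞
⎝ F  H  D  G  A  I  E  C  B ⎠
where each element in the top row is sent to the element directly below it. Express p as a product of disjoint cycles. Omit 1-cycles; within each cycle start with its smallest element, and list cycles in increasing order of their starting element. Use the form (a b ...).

Start at A and follow images: A → F → I → B → H → C → D → G → E → A, giving the cycle (A F I B H C D G E).
Repeating from the next unused element and collecting all non-trivial cycles gives (A F I B H C D G E).

(A F I B H C D G E)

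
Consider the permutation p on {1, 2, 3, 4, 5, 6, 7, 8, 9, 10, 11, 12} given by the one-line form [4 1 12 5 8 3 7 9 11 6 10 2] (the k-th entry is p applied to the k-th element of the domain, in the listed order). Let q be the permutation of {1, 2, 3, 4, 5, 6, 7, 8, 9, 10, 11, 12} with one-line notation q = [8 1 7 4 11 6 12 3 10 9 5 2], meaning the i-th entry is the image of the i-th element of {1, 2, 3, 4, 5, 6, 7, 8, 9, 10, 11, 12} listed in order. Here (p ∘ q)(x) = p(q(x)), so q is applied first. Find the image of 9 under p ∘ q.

6

q(9) = 10, then p(10) = 6; composing gives (p ∘ q)(9) = 6.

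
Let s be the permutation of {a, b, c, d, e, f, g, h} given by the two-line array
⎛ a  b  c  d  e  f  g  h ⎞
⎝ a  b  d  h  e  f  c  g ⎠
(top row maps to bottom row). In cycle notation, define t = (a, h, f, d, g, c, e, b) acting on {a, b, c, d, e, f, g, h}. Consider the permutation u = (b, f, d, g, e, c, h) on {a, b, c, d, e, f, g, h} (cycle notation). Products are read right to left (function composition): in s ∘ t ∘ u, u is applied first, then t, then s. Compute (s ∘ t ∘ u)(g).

b

Chase g: u(g) = e; t(e) = b; s(b) = b. Hence (s ∘ t ∘ u)(g) = b.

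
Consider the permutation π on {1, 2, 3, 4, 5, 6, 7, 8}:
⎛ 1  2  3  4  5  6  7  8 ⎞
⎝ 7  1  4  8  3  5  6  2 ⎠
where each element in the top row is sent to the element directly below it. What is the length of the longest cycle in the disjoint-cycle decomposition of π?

Decomposing into disjoint cycles gives (1 7 6 5 3 4 8 2); the longest has length 8.

8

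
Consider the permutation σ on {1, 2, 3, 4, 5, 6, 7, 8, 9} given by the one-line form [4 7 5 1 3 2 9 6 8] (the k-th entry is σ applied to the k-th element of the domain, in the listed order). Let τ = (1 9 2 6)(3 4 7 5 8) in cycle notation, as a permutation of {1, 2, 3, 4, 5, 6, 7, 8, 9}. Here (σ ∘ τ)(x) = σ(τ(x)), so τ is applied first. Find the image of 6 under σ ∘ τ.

4

(σ ∘ τ)(6) = σ(τ(6)). τ(6) = 1, then σ(1) = 4. So (σ ∘ τ)(6) = 4.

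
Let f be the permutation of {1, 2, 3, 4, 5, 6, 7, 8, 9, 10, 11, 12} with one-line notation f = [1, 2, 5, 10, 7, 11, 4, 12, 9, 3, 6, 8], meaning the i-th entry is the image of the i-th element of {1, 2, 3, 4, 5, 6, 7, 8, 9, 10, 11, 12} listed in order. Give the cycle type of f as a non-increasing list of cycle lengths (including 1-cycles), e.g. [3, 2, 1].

[5, 2, 2, 1, 1, 1]

The disjoint cycles are (1)(2)(3 5 7 4 10)(6 11)(8 12)(9), with lengths 5, 2, 2, 1, 1, 1 in non-increasing order.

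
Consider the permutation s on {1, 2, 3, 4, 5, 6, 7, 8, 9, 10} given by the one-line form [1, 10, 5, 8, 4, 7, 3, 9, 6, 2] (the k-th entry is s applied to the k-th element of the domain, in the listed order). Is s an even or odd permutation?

odd

In disjoint-cycle form the cycle lengths are 7, 2, 1.
A cycle of length ℓ contributes ℓ−1 transpositions, so s is a product of 6 + 1 = 7 transpositions — odd.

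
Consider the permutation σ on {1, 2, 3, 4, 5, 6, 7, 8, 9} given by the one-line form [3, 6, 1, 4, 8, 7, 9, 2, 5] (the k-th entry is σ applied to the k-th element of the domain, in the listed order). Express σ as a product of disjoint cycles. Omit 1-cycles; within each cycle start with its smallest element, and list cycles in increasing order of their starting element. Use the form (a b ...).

(1 3)(2 6 7 9 5 8)

Iterating σ from 1 gives 1 → 3 → 1; that is the 2-cycle (1 3).
Continuing from each remaining unvisited element yields (1 3)(2 6 7 9 5 8).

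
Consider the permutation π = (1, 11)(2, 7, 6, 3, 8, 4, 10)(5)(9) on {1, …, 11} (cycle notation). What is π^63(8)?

8 lies in the 7-cycle (2, 7, 6, 3, 8, 4, 10).
On a 7-cycle, π^7 is the identity, so π^63 = π^0 there (63 ≡ 0 mod 7).
So π^63(8) = 8.

8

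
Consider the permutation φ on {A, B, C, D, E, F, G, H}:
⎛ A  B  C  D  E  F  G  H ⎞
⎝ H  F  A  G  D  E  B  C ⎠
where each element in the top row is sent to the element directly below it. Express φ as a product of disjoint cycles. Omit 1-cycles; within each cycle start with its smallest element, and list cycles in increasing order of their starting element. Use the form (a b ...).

From A: A → H → C → A, closing the cycle (A H C).
Repeating from the next unused element and collecting all non-trivial cycles gives (A H C)(B F E D G).

(A H C)(B F E D G)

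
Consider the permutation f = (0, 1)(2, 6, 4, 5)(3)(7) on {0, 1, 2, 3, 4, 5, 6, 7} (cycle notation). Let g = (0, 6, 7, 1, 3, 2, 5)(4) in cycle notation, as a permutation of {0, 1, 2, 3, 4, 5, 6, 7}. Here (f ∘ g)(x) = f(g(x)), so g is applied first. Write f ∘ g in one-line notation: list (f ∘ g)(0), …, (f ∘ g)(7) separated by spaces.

Chase each element through g then f: 0 → 6 → 4; 1 → 3 → 3; 2 → 5 → 2; 3 → 2 → 6; 4 → 4 → 5; 5 → 0 → 1; 6 → 7 → 7; 7 → 1 → 0.
So f ∘ g in one-line form is 4 3 2 6 5 1 7 0.

4 3 2 6 5 1 7 0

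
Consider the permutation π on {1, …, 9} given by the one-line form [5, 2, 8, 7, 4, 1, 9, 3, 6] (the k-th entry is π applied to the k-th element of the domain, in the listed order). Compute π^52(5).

6

Tracing 5 → 4 → … returns to 5 after 6 steps, so 5 lies in a 6-cycle (1 5 4 7 9 6).
Powers repeat with period 6 on this cycle, and 52 mod 6 = 4, so π^52(5) = π^4(5).
Advancing 4 steps from 5: 5 → 4 → 7 → 9 → 6.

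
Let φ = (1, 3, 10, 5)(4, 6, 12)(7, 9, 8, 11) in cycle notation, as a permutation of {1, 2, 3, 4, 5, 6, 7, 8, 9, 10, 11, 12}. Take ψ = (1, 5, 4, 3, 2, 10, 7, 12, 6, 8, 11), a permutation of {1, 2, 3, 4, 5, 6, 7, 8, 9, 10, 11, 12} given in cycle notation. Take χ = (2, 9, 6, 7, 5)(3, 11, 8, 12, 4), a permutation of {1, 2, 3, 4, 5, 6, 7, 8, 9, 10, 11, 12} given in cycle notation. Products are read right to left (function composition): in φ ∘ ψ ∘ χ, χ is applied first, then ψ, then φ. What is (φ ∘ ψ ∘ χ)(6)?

4

(φ ∘ ψ ∘ χ)(6) = φ(ψ(χ(6))). χ(6) = 7, then ψ(7) = 12, then φ(12) = 4, so the result is 4.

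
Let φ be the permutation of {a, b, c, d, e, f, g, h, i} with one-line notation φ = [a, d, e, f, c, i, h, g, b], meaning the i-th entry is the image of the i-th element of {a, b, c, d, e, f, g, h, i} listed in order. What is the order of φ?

4

Decomposing into disjoint cycles gives cycle lengths 4, 2, 2, 1.
Since disjoint cycles commute, ord(φ) = lcm(4, 2, 2) = 4.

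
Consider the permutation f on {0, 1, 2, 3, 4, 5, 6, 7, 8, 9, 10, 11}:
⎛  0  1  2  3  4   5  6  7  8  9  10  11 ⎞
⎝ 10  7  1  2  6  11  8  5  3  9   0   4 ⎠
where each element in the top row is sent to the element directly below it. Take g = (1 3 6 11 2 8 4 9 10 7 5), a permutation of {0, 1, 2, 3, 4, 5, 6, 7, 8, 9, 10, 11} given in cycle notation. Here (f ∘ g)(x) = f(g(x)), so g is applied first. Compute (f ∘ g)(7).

11

(f ∘ g)(7) = f(g(7)). g(7) = 5, then f(5) = 11. So (f ∘ g)(7) = 11.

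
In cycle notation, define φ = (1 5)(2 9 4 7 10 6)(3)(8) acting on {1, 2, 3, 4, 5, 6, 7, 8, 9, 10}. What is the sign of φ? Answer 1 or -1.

1

The cycle lengths are 6, 2, 1, 1.
A cycle is odd iff its length is even; φ has 2 even-length cycles, so sgn(φ) = (−1)^2 and φ is even.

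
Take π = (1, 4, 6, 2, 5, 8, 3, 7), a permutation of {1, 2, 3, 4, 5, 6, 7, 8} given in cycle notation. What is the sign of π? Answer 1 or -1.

-1

The cycle lengths are 8.
A cycle of length ℓ contributes ℓ−1 transpositions, so π is a product of 7 transpositions — odd.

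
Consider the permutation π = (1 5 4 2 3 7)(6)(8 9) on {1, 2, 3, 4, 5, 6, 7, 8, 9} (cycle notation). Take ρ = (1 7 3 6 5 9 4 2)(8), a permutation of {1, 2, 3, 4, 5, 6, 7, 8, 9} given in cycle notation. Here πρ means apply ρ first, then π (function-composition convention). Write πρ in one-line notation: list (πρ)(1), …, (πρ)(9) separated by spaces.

1 5 6 3 8 4 7 9 2

Chase each element through ρ then π: 1 → 7 → 1; 2 → 1 → 5; 3 → 6 → 6; 4 → 2 → 3; 5 → 9 → 8; 6 → 5 → 4; 7 → 3 → 7; 8 → 8 → 9; 9 → 4 → 2.
So πρ in one-line form is 1 5 6 3 8 4 7 9 2.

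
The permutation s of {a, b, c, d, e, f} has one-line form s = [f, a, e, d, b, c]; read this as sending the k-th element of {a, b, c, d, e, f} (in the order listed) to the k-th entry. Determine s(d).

d

d is element number 4 of the domain, and entry number 4 of the one-line form is d, so s(d) = d.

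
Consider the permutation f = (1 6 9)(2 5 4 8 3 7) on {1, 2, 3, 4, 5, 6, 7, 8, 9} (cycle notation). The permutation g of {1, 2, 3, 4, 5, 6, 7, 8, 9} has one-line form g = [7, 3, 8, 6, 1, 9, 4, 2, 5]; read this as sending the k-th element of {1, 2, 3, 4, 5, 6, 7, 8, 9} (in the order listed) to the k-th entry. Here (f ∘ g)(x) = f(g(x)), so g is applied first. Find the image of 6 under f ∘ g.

1

First apply g: g(6) = 9, then f(9) = 1. Thus (f ∘ g)(6) = 1.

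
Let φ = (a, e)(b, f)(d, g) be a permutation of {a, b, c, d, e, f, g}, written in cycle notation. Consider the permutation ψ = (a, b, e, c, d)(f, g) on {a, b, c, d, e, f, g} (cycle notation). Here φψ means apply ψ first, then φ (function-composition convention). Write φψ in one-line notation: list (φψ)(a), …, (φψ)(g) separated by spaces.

f a g e c d b

(φψ)(x) = φ(ψ(x)). Computing each image: φ(ψ(a)) = φ(b) = f, φ(ψ(b)) = φ(e) = a, φ(ψ(c)) = φ(d) = g, φ(ψ(d)) = φ(a) = e, φ(ψ(e)) = φ(c) = c, φ(ψ(f)) = φ(g) = d, φ(ψ(g)) = φ(f) = b.
Hence φψ = [f a g e c d b].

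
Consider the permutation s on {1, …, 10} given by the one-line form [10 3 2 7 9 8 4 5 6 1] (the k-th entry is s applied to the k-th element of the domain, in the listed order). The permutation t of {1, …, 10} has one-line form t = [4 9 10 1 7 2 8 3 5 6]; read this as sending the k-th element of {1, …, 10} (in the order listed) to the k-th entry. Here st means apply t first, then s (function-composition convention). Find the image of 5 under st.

t(5) = 7, then s(7) = 4; composing gives (st)(5) = 4.

4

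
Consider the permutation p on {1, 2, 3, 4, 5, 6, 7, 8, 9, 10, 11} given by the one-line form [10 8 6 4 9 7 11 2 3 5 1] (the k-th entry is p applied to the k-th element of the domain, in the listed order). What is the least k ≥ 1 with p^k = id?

Decomposing into disjoint cycles gives cycle lengths 8, 2, 1.
The order of p is the least common multiple of its cycle lengths: lcm(8, 2) = 8.

8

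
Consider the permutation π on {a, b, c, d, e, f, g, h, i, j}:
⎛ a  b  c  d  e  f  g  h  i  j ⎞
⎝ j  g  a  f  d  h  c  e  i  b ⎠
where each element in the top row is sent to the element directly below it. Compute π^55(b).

Tracing b → g → … returns to b after 5 steps, so b lies in a 5-cycle (a, j, b, g, c).
On a 5-cycle, π^5 is the identity, so π^55 = π^0 there (55 ≡ 0 mod 5).
So π^55(b) = b.

b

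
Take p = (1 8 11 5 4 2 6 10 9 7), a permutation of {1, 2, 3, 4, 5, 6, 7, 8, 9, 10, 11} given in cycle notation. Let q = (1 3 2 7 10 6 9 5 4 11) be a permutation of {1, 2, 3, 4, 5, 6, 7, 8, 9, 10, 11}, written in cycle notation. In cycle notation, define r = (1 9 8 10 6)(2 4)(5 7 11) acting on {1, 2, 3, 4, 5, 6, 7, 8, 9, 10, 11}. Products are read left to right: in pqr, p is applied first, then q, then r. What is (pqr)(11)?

(pqr)(11) = r(q(p(11))). p(11) = 5, then q(5) = 4, then r(4) = 2, so the result is 2.

2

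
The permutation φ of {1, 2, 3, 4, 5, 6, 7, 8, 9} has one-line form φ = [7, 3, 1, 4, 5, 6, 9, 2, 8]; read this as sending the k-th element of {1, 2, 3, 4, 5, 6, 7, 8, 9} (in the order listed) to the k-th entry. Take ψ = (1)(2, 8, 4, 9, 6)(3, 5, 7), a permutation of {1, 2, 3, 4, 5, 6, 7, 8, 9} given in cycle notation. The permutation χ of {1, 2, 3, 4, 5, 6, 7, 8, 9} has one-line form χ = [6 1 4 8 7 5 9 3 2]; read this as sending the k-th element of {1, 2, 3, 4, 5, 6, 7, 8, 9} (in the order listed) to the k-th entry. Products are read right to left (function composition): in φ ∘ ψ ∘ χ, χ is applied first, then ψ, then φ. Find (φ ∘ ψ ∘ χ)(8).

5

Apply the permutations in order: χ(8) = 3, then ψ(3) = 5, then φ(5) = 5. So (φ ∘ ψ ∘ χ)(8) = 5.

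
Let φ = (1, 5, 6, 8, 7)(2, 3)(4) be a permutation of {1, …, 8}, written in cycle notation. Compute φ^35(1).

1

1 lies in the 5-cycle (1, 5, 6, 8, 7).
On a 5-cycle, φ^5 is the identity, so φ^35 = φ^0 there (35 ≡ 0 mod 5).
So φ^35(1) = 1.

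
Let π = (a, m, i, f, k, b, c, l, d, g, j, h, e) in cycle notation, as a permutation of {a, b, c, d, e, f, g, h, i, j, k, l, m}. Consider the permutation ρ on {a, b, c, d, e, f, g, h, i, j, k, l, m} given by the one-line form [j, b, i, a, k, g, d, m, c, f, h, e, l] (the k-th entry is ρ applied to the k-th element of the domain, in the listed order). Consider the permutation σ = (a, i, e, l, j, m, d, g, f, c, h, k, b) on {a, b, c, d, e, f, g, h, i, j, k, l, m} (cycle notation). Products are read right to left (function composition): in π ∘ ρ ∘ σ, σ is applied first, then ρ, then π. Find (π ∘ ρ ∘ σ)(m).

Apply the permutations in order: σ(m) = d, then ρ(d) = a, then π(a) = m. So (π ∘ ρ ∘ σ)(m) = m.

m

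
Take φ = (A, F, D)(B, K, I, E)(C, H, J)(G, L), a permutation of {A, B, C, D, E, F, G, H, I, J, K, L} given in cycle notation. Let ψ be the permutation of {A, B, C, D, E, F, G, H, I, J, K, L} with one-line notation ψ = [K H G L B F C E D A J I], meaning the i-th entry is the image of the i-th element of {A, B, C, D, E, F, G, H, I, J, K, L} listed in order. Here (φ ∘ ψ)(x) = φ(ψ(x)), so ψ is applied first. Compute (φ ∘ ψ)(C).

L

ψ(C) = G, then φ(G) = L; composing gives (φ ∘ ψ)(C) = L.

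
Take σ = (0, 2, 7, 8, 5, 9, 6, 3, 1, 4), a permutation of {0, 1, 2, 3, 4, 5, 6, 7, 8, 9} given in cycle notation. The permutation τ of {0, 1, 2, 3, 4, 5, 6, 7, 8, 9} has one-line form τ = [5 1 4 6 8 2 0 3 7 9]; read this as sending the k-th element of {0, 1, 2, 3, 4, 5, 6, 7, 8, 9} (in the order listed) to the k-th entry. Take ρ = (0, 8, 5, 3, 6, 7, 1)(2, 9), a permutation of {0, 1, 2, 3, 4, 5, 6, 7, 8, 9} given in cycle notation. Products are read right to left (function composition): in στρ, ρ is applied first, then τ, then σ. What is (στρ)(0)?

8

Chase 0: ρ(0) = 8; τ(8) = 7; σ(7) = 8. Hence (στρ)(0) = 8.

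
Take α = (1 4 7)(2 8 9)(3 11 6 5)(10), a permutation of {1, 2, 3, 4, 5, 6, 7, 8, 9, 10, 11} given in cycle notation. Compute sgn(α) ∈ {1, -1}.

-1

The cycle lengths are 4, 3, 3, 1.
A cycle is odd iff its length is even; α has 1 even-length cycle, so sgn(α) = (−1)^1 and α is odd.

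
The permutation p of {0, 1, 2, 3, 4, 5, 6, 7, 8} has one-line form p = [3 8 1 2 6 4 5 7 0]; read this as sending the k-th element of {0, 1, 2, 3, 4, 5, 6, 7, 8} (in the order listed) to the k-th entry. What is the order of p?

15

Decomposing into disjoint cycles gives cycle lengths 5, 3, 1.
Since disjoint cycles commute, ord(p) = lcm(5, 3) = 15.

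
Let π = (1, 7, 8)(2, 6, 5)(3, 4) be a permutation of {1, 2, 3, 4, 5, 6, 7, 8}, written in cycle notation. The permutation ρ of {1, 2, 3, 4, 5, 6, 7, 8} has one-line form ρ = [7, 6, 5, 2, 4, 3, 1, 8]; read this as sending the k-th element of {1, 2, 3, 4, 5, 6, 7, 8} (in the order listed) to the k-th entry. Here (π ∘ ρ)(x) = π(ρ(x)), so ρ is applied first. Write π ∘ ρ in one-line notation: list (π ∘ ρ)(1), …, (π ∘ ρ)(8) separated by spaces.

(π ∘ ρ)(x) = π(ρ(x)). Computing each image: π(ρ(1)) = π(7) = 8, π(ρ(2)) = π(6) = 5, π(ρ(3)) = π(5) = 2, π(ρ(4)) = π(2) = 6, π(ρ(5)) = π(4) = 3, π(ρ(6)) = π(3) = 4, π(ρ(7)) = π(1) = 7, π(ρ(8)) = π(8) = 1.
Hence π ∘ ρ = [8 5 2 6 3 4 7 1].

8 5 2 6 3 4 7 1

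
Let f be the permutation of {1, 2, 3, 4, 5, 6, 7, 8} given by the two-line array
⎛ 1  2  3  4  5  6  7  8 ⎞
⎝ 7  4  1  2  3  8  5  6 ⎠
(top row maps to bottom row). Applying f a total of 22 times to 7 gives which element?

3

Tracing 7 → 5 → … returns to 7 after 4 steps, so 7 lies in a 4-cycle (1 7 5 3).
Powers repeat with period 4 on this cycle, and 22 mod 4 = 2, so f^22(7) = f^2(7).
Advancing 2 steps from 7: 7 → 5 → 3.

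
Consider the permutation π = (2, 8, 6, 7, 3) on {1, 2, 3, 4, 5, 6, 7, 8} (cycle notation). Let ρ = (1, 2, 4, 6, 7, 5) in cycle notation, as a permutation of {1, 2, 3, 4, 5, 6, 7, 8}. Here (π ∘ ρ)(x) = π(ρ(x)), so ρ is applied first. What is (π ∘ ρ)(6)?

ρ(6) = 7, then π(7) = 3; composing gives (π ∘ ρ)(6) = 3.

3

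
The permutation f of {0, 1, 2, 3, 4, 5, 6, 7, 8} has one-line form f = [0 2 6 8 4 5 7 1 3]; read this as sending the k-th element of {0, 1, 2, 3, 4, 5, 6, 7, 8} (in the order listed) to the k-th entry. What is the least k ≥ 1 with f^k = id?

The disjoint-cycle form of f has cycle lengths 4, 2, 1, 1, 1.
The order of f is the least common multiple of its cycle lengths: lcm(4, 2) = 4.

4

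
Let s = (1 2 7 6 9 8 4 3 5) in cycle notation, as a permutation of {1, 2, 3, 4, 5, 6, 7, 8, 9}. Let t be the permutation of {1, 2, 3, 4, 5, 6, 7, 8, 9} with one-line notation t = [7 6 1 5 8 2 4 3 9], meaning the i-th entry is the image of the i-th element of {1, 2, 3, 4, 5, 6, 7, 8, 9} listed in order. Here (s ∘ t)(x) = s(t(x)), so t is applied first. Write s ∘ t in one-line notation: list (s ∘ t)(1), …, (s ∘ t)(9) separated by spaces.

(s ∘ t)(x) = s(t(x)). Computing each image: s(t(1)) = s(7) = 6, s(t(2)) = s(6) = 9, s(t(3)) = s(1) = 2, s(t(4)) = s(5) = 1, s(t(5)) = s(8) = 4, s(t(6)) = s(2) = 7, s(t(7)) = s(4) = 3, s(t(8)) = s(3) = 5, s(t(9)) = s(9) = 8.
Hence s ∘ t = [6 9 2 1 4 7 3 5 8].

6 9 2 1 4 7 3 5 8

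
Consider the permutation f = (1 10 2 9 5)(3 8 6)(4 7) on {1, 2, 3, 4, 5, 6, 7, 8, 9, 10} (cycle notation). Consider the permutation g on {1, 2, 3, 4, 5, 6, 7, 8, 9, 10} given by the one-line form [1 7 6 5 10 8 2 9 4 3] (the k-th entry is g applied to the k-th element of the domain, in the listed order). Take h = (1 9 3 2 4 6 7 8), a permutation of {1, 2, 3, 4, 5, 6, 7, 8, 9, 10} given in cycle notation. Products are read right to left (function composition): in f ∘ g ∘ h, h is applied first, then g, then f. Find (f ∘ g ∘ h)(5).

2

Chase 5: h(5) = 5; g(5) = 10; f(10) = 2. Hence (f ∘ g ∘ h)(5) = 2.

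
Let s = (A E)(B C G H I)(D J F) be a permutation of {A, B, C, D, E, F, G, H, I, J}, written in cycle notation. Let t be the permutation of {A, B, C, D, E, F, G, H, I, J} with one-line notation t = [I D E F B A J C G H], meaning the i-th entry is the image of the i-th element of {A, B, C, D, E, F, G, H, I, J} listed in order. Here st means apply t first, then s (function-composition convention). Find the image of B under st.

First apply t: t(B) = D, then s(D) = J. Thus (st)(B) = J.

J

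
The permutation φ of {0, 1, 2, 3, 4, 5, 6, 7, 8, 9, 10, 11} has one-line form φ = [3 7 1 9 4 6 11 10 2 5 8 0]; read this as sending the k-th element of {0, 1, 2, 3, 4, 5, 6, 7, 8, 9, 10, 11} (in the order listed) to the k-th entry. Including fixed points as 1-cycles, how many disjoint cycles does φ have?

3

The cycle decomposition is (0, 3, 9, 5, 6, 11)(1, 7, 10, 8, 2)(4), which has 3 cycles (counting 1-cycles).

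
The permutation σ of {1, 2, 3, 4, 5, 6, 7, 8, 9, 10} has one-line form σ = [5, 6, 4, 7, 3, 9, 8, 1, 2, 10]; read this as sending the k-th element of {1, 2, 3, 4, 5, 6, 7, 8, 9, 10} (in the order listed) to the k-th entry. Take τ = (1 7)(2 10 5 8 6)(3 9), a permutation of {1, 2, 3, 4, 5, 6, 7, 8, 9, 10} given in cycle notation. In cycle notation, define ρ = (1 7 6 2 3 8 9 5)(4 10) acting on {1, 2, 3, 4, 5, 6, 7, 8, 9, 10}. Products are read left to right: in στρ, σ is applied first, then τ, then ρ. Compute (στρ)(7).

2

(στρ)(7) = ρ(τ(σ(7))). σ(7) = 8, then τ(8) = 6, then ρ(6) = 2, so the result is 2.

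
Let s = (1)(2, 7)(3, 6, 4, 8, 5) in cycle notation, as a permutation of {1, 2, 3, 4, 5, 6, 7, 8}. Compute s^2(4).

5

4 lies in the 5-cycle (3, 6, 4, 8, 5).
Stepping 2 places around the cycle: 4 → 8 → 5.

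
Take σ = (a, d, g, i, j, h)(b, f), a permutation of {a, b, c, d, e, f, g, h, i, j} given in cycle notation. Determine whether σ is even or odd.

The cycle lengths are 6, 2, 1, 1.
A cycle of length ℓ contributes ℓ−1 transpositions, so σ is a product of 5 + 1 = 6 transpositions — even.

even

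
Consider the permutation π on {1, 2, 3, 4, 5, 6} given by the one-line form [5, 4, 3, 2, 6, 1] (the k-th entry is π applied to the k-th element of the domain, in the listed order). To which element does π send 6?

1

6 is element number 6 of the domain, and entry number 6 of the one-line form is 1, so π(6) = 1.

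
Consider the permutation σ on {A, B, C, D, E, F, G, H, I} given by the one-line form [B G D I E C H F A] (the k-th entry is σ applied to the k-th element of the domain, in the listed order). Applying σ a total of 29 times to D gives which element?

H

Tracing D → I → … returns to D after 8 steps, so D lies in an 8-cycle (A, B, G, H, F, C, D, I).
Powers repeat with period 8 on this cycle, and 29 mod 8 = 5, so σ^29(D) = σ^5(D).
Advancing 5 steps from D: D → I → A → B → G → H.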